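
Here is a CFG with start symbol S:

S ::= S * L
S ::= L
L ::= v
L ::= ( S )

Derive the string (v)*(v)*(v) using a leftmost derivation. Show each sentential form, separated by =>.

S => S*L   [S ::= S * L]
S*L => S*L*L   [S ::= S * L]
S*L*L => L*L*L   [S ::= L]
L*L*L => (S)*L*L   [L ::= ( S )]
(S)*L*L => (L)*L*L   [S ::= L]
(L)*L*L => (v)*L*L   [L ::= v]
(v)*L*L => (v)*(S)*L   [L ::= ( S )]
(v)*(S)*L => (v)*(L)*L   [S ::= L]
(v)*(L)*L => (v)*(v)*L   [L ::= v]
(v)*(v)*L => (v)*(v)*(S)   [L ::= ( S )]
(v)*(v)*(S) => (v)*(v)*(L)   [S ::= L]
(v)*(v)*(L) => (v)*(v)*(v)   [L ::= v]

S => S*L => S*L*L => L*L*L => (S)*L*L => (L)*L*L => (v)*L*L => (v)*(S)*L => (v)*(L)*L => (v)*(v)*L => (v)*(v)*(S) => (v)*(v)*(L) => (v)*(v)*(v)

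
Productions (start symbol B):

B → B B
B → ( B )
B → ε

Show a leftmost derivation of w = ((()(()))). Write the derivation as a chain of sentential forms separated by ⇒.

B ⇒ (B) ⇒ ((B)) ⇒ ((BB)) ⇒ ((BBB)) ⇒ (((B)BB)) ⇒ ((()BB)) ⇒ ((()BBB)) ⇒ ((()BBBB)) ⇒ ((()(B)BBB)) ⇒ ((()((B))BBB)) ⇒ ((()(())BBB)) ⇒ ((()(())BB)) ⇒ ((()(())B)) ⇒ ((()(())))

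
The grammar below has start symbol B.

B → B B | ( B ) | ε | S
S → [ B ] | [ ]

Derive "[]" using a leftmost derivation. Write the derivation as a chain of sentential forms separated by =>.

B => BB   [B → B B]
BB => BBB   [B → B B]
BBB => SBB   [B → S]
SBB => []BB   [S → [ ]]
[]BB => []B   [B → ε]
[]B => []   [B → ε]

B => BB => BBB => SBB => []BB => []B => []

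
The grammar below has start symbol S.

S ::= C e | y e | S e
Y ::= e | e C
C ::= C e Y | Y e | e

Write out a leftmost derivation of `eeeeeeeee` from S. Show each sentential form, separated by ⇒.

S ⇒ Ce   [S ::= C e]
Ce ⇒ CeYe   [C ::= C e Y]
CeYe ⇒ CeYeYe   [C ::= C e Y]
CeYeYe ⇒ YeeYeYe   [C ::= Y e]
YeeYeYe ⇒ eCeeYeYe   [Y ::= e C]
eCeeYeYe ⇒ eYeeeYeYe   [C ::= Y e]
eYeeeYeYe ⇒ eeeeeYeYe   [Y ::= e]
eeeeeYeYe ⇒ eeeeeeeYe   [Y ::= e]
eeeeeeeYe ⇒ eeeeeeeee   [Y ::= e]

S ⇒ Ce ⇒ CeYe ⇒ CeYeYe ⇒ YeeYeYe ⇒ eCeeYeYe ⇒ eYeeeYeYe ⇒ eeeeeYeYe ⇒ eeeeeeeYe ⇒ eeeeeeeee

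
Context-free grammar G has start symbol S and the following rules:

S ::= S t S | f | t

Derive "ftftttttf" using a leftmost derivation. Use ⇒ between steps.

S ⇒ StS ⇒ StStS ⇒ StStStS ⇒ StStStStS ⇒ ftStStStS ⇒ ftftStStS ⇒ ftftttStS ⇒ ftftttttS ⇒ ftftttttf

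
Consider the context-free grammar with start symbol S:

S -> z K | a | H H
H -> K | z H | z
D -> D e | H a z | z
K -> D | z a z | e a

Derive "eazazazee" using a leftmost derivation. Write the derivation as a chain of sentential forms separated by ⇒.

S ⇒ HH ⇒ KH ⇒ eaH ⇒ eaK ⇒ eaD ⇒ eaDe ⇒ eaDee ⇒ eaHazee ⇒ eaKazee ⇒ eazazazee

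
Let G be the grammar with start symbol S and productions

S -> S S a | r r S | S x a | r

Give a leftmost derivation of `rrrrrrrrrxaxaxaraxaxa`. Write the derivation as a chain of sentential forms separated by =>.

S => Sxa   [S -> S x a]
Sxa => Sxaxa   [S -> S x a]
Sxaxa => rrSxaxa   [S -> r r S]
rrSxaxa => rrSSaxaxa   [S -> S S a]
rrSSaxaxa => rrrrSSaxaxa   [S -> r r S]
rrrrSSaxaxa => rrrrrrSSaxaxa   [S -> r r S]
rrrrrrSSaxaxa => rrrrrrSxaSaxaxa   [S -> S x a]
rrrrrrSxaSaxaxa => rrrrrrSxaxaSaxaxa   [S -> S x a]
rrrrrrSxaxaSaxaxa => rrrrrrSxaxaxaSaxaxa   [S -> S x a]
rrrrrrSxaxaxaSaxaxa => rrrrrrrrSxaxaxaSaxaxa   [S -> r r S]
rrrrrrrrSxaxaxaSaxaxa => rrrrrrrrrxaxaxaSaxaxa   [S -> r]
rrrrrrrrrxaxaxaSaxaxa => rrrrrrrrrxaxaxaraxaxa   [S -> r]

S => Sxa => Sxaxa => rrSxaxa => rrSSaxaxa => rrrrSSaxaxa => rrrrrrSSaxaxa => rrrrrrSxaSaxaxa => rrrrrrSxaxaSaxaxa => rrrrrrSxaxaxaSaxaxa => rrrrrrrrSxaxaxaSaxaxa => rrrrrrrrrxaxaxaSaxaxa => rrrrrrrrrxaxaxaraxaxa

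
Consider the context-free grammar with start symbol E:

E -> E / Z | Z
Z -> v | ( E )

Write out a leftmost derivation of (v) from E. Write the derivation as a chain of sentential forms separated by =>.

E => Z => (E) => (Z) => (v)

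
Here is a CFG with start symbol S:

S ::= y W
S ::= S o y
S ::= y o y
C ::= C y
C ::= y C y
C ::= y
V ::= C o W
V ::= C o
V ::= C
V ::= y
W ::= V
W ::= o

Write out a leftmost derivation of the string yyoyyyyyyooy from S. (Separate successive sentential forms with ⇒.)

S ⇒ Soy ⇒ yWoy ⇒ yVoy ⇒ yCoWoy ⇒ yyoWoy ⇒ yyoVoy ⇒ yyoCooy ⇒ yyoCyooy ⇒ yyoyCyyooy ⇒ yyoyCyyyooy ⇒ yyoyCyyyyooy ⇒ yyoyyyyyyooy

S ⇒ Soy   [S ::= S o y]
Soy ⇒ yWoy   [S ::= y W]
yWoy ⇒ yVoy   [W ::= V]
yVoy ⇒ yCoWoy   [V ::= C o W]
yCoWoy ⇒ yyoWoy   [C ::= y]
yyoWoy ⇒ yyoVoy   [W ::= V]
yyoVoy ⇒ yyoCooy   [V ::= C o]
yyoCooy ⇒ yyoCyooy   [C ::= C y]
yyoCyooy ⇒ yyoyCyyooy   [C ::= y C y]
yyoyCyyooy ⇒ yyoyCyyyooy   [C ::= C y]
yyoyCyyyooy ⇒ yyoyCyyyyooy   [C ::= C y]
yyoyCyyyyooy ⇒ yyoyyyyyyooy   [C ::= y]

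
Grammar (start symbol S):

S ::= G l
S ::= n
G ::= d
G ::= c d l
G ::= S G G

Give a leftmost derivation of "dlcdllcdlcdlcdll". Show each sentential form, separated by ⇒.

S⇒Gl⇒SGGl⇒GlGGl⇒dlGGl⇒dlSGGGl⇒dlGlGGGl⇒dlcdllGGGl⇒dlcdllcdlGGl⇒dlcdllcdlcdlGl⇒dlcdllcdlcdlcdll

S ⇒ Gl   [S ::= G l]
Gl ⇒ SGGl   [G ::= S G G]
SGGl ⇒ GlGGl   [S ::= G l]
GlGGl ⇒ dlGGl   [G ::= d]
dlGGl ⇒ dlSGGGl   [G ::= S G G]
dlSGGGl ⇒ dlGlGGGl   [S ::= G l]
dlGlGGGl ⇒ dlcdllGGGl   [G ::= c d l]
dlcdllGGGl ⇒ dlcdllcdlGGl   [G ::= c d l]
dlcdllcdlGGl ⇒ dlcdllcdlcdlGl   [G ::= c d l]
dlcdllcdlcdlGl ⇒ dlcdllcdlcdlcdll   [G ::= c d l]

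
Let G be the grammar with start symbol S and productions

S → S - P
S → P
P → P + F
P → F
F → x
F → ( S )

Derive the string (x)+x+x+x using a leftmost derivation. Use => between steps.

S => P   [S → P]
P => P+F   [P → P + F]
P+F => P+F+F   [P → P + F]
P+F+F => P+F+F+F   [P → P + F]
P+F+F+F => F+F+F+F   [P → F]
F+F+F+F => (S)+F+F+F   [F → ( S )]
(S)+F+F+F => (P)+F+F+F   [S → P]
(P)+F+F+F => (F)+F+F+F   [P → F]
(F)+F+F+F => (x)+F+F+F   [F → x]
(x)+F+F+F => (x)+x+F+F   [F → x]
(x)+x+F+F => (x)+x+x+F   [F → x]
(x)+x+x+F => (x)+x+x+x   [F → x]

S => P => P+F => P+F+F => P+F+F+F => F+F+F+F => (S)+F+F+F => (P)+F+F+F => (F)+F+F+F => (x)+F+F+F => (x)+x+F+F => (x)+x+x+F => (x)+x+x+x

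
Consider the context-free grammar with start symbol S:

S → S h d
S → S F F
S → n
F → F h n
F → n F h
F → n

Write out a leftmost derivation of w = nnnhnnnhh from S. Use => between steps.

S => SFF => nFF => nnFhF => nnnhF => nnnhnFh => nnnhnnFhh => nnnhnnnhh

S => SFF   [S → S F F]
SFF => nFF   [S → n]
nFF => nnFhF   [F → n F h]
nnFhF => nnnhF   [F → n]
nnnhF => nnnhnFh   [F → n F h]
nnnhnFh => nnnhnnFhh   [F → n F h]
nnnhnnFhh => nnnhnnnhh   [F → n]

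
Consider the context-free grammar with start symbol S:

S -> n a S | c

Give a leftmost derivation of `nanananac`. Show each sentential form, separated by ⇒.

S ⇒ naS ⇒ nanaS ⇒ nananaS ⇒ nanananaS ⇒ nanananac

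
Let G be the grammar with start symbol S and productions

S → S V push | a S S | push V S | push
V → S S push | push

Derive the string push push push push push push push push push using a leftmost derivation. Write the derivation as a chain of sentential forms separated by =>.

S => S V push   [S → S V push]
S V push => S V push V push   [S → S V push]
S V push V push => S V push V push V push   [S → S V push]
S V push V push V push => push V S V push V push V push   [S → push V S]
push V S V push V push V push => push push S V push V push V push   [V → push]
push push S V push V push V push => push push push V push V push V push   [S → push]
push push push V push V push V push => push push push push push V push V push   [V → push]
push push push push push V push V push => push push push push push push push V push   [V → push]
push push push push push push push V push => push push push push push push push push push   [V → push]

S => S V push => S V push V push => S V push V push V push => push V S V push V push V push => push push S V push V push V push => push push push V push V push V push => push push push push push V push V push => push push push push push push push V push => push push push push push push push push push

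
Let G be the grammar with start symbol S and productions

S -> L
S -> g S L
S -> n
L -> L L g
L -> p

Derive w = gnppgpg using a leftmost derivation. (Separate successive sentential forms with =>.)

S => gSL   [S -> g S L]
gSL => gnL   [S -> n]
gnL => gnLLg   [L -> L L g]
gnLLg => gnLLgLg   [L -> L L g]
gnLLgLg => gnpLgLg   [L -> p]
gnpLgLg => gnppgLg   [L -> p]
gnppgLg => gnppgpg   [L -> p]

S => gSL => gnL => gnLLg => gnLLgLg => gnpLgLg => gnppgLg => gnppgpg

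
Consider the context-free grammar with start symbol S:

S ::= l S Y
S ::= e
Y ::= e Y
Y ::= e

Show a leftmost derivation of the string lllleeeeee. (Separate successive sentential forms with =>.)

S => lSY => llSYY => lllSYYY => llllSYYYY => lllleYYYY => lllleeYYYY => lllleeeYYY => lllleeeeYY => lllleeeeeY => lllleeeeee

S => lSY   [S ::= l S Y]
lSY => llSYY   [S ::= l S Y]
llSYY => lllSYYY   [S ::= l S Y]
lllSYYY => llllSYYYY   [S ::= l S Y]
llllSYYYY => lllleYYYY   [S ::= e]
lllleYYYY => lllleeYYYY   [Y ::= e Y]
lllleeYYYY => lllleeeYYY   [Y ::= e]
lllleeeYYY => lllleeeeYY   [Y ::= e]
lllleeeeYY => lllleeeeeY   [Y ::= e]
lllleeeeeY => lllleeeeee   [Y ::= e]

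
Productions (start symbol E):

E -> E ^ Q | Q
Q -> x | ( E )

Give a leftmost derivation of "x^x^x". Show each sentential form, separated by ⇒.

E ⇒ E^Q ⇒ E^Q^Q ⇒ Q^Q^Q ⇒ x^Q^Q ⇒ x^x^Q ⇒ x^x^x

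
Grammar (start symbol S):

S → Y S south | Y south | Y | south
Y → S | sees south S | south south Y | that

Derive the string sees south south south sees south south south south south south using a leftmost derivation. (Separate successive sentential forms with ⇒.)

S ⇒ Y   [S → Y]
Y ⇒ sees south S   [Y → sees south S]
sees south S ⇒ sees south Y S south   [S → Y S south]
sees south Y S south ⇒ sees south south south Y S south   [Y → south south Y]
sees south south south Y S south ⇒ sees south south south sees south S S south   [Y → sees south S]
sees south south south sees south S S south ⇒ sees south south south sees south Y S south   [S → Y]
sees south south south sees south Y S south ⇒ sees south south south sees south south south Y S south   [Y → south south Y]
sees south south south sees south south south Y S south ⇒ sees south south south sees south south south S S south   [Y → S]
sees south south south sees south south south S S south ⇒ sees south south south sees south south south south S south   [S → south]
sees south south south sees south south south south S south ⇒ sees south south south sees south south south south south south   [S → south]

S ⇒ Y ⇒ sees south S ⇒ sees south Y S south ⇒ sees south south south Y S south ⇒ sees south south south sees south S S south ⇒ sees south south south sees south Y S south ⇒ sees south south south sees south south south Y S south ⇒ sees south south south sees south south south S S south ⇒ sees south south south sees south south south south S south ⇒ sees south south south sees south south south south south south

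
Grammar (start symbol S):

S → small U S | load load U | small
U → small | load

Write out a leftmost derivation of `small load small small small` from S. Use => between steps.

S => small U S => small load S => small load small U S => small load small small S => small load small small small

S => small U S   [S → small U S]
small U S => small load S   [U → load]
small load S => small load small U S   [S → small U S]
small load small U S => small load small small S   [U → small]
small load small small S => small load small small small   [S → small]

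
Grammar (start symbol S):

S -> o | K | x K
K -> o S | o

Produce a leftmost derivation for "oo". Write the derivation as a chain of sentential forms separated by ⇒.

S⇒K⇒oS⇒oo

S ⇒ K   [S -> K]
K ⇒ oS   [K -> o S]
oS ⇒ oo   [S -> o]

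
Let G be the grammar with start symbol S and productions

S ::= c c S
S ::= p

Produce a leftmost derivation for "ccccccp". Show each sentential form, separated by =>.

S => ccS   [S ::= c c S]
ccS => ccccS   [S ::= c c S]
ccccS => ccccccS   [S ::= c c S]
ccccccS => ccccccp   [S ::= p]

S => ccS => ccccS => ccccccS => ccccccp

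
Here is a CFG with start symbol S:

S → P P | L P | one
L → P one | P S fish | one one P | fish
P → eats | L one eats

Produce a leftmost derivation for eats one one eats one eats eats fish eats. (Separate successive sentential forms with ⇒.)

S ⇒ L P ⇒ P S fish P ⇒ eats S fish P ⇒ eats P P fish P ⇒ eats L one eats P fish P ⇒ eats one one P one eats P fish P ⇒ eats one one eats one eats P fish P ⇒ eats one one eats one eats eats fish P ⇒ eats one one eats one eats eats fish eats

S ⇒ L P   [S → L P]
L P ⇒ P S fish P   [L → P S fish]
P S fish P ⇒ eats S fish P   [P → eats]
eats S fish P ⇒ eats P P fish P   [S → P P]
eats P P fish P ⇒ eats L one eats P fish P   [P → L one eats]
eats L one eats P fish P ⇒ eats one one P one eats P fish P   [L → one one P]
eats one one P one eats P fish P ⇒ eats one one eats one eats P fish P   [P → eats]
eats one one eats one eats P fish P ⇒ eats one one eats one eats eats fish P   [P → eats]
eats one one eats one eats eats fish P ⇒ eats one one eats one eats eats fish eats   [P → eats]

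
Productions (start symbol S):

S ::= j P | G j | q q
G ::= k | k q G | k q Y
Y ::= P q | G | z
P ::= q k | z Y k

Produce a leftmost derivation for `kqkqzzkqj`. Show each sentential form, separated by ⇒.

S ⇒ Gj ⇒ kqYj ⇒ kqGj ⇒ kqkqYj ⇒ kqkqPqj ⇒ kqkqzYkqj ⇒ kqkqzzkqj

S ⇒ Gj   [S ::= G j]
Gj ⇒ kqYj   [G ::= k q Y]
kqYj ⇒ kqGj   [Y ::= G]
kqGj ⇒ kqkqYj   [G ::= k q Y]
kqkqYj ⇒ kqkqPqj   [Y ::= P q]
kqkqPqj ⇒ kqkqzYkqj   [P ::= z Y k]
kqkqzYkqj ⇒ kqkqzzkqj   [Y ::= z]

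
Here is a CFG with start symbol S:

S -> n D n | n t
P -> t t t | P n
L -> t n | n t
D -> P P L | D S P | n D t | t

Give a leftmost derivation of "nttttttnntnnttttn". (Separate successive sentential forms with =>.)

S => nDn => nDSPn => nPPLSPn => ntttPLSPn => ntttPnLSPn => ntttPnnLSPn => nttttttnnLSPn => nttttttnntnSPn => nttttttnntnntPn => nttttttnntnnttttn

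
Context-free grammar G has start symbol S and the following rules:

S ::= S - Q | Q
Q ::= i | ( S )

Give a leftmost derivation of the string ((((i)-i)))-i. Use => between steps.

S=>S-Q=>Q-Q=>(S)-Q=>(Q)-Q=>((S))-Q=>((Q))-Q=>(((S)))-Q=>(((S-Q)))-Q=>(((Q-Q)))-Q=>((((S)-Q)))-Q=>((((Q)-Q)))-Q=>((((i)-Q)))-Q=>((((i)-i)))-Q=>((((i)-i)))-i

S => S-Q   [S ::= S - Q]
S-Q => Q-Q   [S ::= Q]
Q-Q => (S)-Q   [Q ::= ( S )]
(S)-Q => (Q)-Q   [S ::= Q]
(Q)-Q => ((S))-Q   [Q ::= ( S )]
((S))-Q => ((Q))-Q   [S ::= Q]
((Q))-Q => (((S)))-Q   [Q ::= ( S )]
(((S)))-Q => (((S-Q)))-Q   [S ::= S - Q]
(((S-Q)))-Q => (((Q-Q)))-Q   [S ::= Q]
(((Q-Q)))-Q => ((((S)-Q)))-Q   [Q ::= ( S )]
((((S)-Q)))-Q => ((((Q)-Q)))-Q   [S ::= Q]
((((Q)-Q)))-Q => ((((i)-Q)))-Q   [Q ::= i]
((((i)-Q)))-Q => ((((i)-i)))-Q   [Q ::= i]
((((i)-i)))-Q => ((((i)-i)))-i   [Q ::= i]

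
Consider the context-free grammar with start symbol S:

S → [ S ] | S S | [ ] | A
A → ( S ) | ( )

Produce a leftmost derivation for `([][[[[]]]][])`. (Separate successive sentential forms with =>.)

S => A => (S) => (SS) => ([]S) => ([]SS) => ([][S]S) => ([][[S]]S) => ([][[[S]]]S) => ([][[[[]]]]S) => ([][[[[]]]][])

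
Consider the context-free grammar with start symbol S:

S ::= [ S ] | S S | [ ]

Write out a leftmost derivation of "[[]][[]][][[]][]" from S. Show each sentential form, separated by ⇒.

S⇒SS⇒[S]S⇒[[]]S⇒[[]]SS⇒[[]]SSS⇒[[]][S]SS⇒[[]][[]]SS⇒[[]][[]]SSS⇒[[]][[]][]SS⇒[[]][[]][][S]S⇒[[]][[]][][[]]S⇒[[]][[]][][[]][]

S ⇒ SS   [S ::= S S]
SS ⇒ [S]S   [S ::= [ S ]]
[S]S ⇒ [[]]S   [S ::= [ ]]
[[]]S ⇒ [[]]SS   [S ::= S S]
[[]]SS ⇒ [[]]SSS   [S ::= S S]
[[]]SSS ⇒ [[]][S]SS   [S ::= [ S ]]
[[]][S]SS ⇒ [[]][[]]SS   [S ::= [ ]]
[[]][[]]SS ⇒ [[]][[]]SSS   [S ::= S S]
[[]][[]]SSS ⇒ [[]][[]][]SS   [S ::= [ ]]
[[]][[]][]SS ⇒ [[]][[]][][S]S   [S ::= [ S ]]
[[]][[]][][S]S ⇒ [[]][[]][][[]]S   [S ::= [ ]]
[[]][[]][][[]]S ⇒ [[]][[]][][[]][]   [S ::= [ ]]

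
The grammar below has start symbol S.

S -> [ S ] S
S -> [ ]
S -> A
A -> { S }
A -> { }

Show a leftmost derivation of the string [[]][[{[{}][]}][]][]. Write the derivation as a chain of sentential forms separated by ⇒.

S⇒[S]S⇒[[]]S⇒[[]][S]S⇒[[]][[S]S]S⇒[[]][[A]S]S⇒[[]][[{S}]S]S⇒[[]][[{[S]S}]S]S⇒[[]][[{[A]S}]S]S⇒[[]][[{[{}]S}]S]S⇒[[]][[{[{}][]}]S]S⇒[[]][[{[{}][]}][]]S⇒[[]][[{[{}][]}][]][]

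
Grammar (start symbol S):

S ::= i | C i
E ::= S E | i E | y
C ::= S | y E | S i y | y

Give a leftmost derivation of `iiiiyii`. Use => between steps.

S => Ci   [S ::= C i]
Ci => Si   [C ::= S]
Si => Cii   [S ::= C i]
Cii => Siyii   [C ::= S i y]
Siyii => Ciiyii   [S ::= C i]
Ciiyii => Siiyii   [C ::= S]
Siiyii => Ciiiyii   [S ::= C i]
Ciiiyii => Siiiyii   [C ::= S]
Siiiyii => iiiiyii   [S ::= i]

S => Ci => Si => Cii => Siyii => Ciiyii => Siiyii => Ciiiyii => Siiiyii => iiiiyii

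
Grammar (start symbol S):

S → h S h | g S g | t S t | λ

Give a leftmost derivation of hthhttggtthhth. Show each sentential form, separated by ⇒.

S ⇒ hSh ⇒ htSth ⇒ hthShth ⇒ hthhShhth ⇒ hthhtSthhth ⇒ hthhttStthhth ⇒ hthhttgSgtthhth ⇒ hthhttggtthhth

S ⇒ hSh   [S → h S h]
hSh ⇒ htSth   [S → t S t]
htSth ⇒ hthShth   [S → h S h]
hthShth ⇒ hthhShhth   [S → h S h]
hthhShhth ⇒ hthhtSthhth   [S → t S t]
hthhtSthhth ⇒ hthhttStthhth   [S → t S t]
hthhttStthhth ⇒ hthhttgSgtthhth   [S → g S g]
hthhttgSgtthhth ⇒ hthhttggtthhth   [S → λ]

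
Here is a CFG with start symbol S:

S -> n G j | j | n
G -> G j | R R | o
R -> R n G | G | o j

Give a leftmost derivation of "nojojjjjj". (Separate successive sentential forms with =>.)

S => nGj => nRRj => nojRj => nojGj => nojGjj => nojGjjj => nojGjjjj => nojGjjjjj => nojojjjjj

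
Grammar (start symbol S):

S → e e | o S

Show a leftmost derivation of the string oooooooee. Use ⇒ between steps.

S ⇒ oS   [S → o S]
oS ⇒ ooS   [S → o S]
ooS ⇒ oooS   [S → o S]
oooS ⇒ ooooS   [S → o S]
ooooS ⇒ oooooS   [S → o S]
oooooS ⇒ ooooooS   [S → o S]
ooooooS ⇒ oooooooS   [S → o S]
oooooooS ⇒ oooooooee   [S → e e]

S⇒oS⇒ooS⇒oooS⇒ooooS⇒oooooS⇒ooooooS⇒oooooooS⇒oooooooee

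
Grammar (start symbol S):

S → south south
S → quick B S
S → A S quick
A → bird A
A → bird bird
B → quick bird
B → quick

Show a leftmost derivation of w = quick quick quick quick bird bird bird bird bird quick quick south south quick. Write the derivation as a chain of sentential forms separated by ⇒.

S ⇒ quick B S ⇒ quick quick S ⇒ quick quick quick B S ⇒ quick quick quick quick bird S ⇒ quick quick quick quick bird A S quick ⇒ quick quick quick quick bird bird A S quick ⇒ quick quick quick quick bird bird bird A S quick ⇒ quick quick quick quick bird bird bird bird bird S quick ⇒ quick quick quick quick bird bird bird bird bird quick B S quick ⇒ quick quick quick quick bird bird bird bird bird quick quick S quick ⇒ quick quick quick quick bird bird bird bird bird quick quick south south quick

S ⇒ quick B S   [S → quick B S]
quick B S ⇒ quick quick S   [B → quick]
quick quick S ⇒ quick quick quick B S   [S → quick B S]
quick quick quick B S ⇒ quick quick quick quick bird S   [B → quick bird]
quick quick quick quick bird S ⇒ quick quick quick quick bird A S quick   [S → A S quick]
quick quick quick quick bird A S quick ⇒ quick quick quick quick bird bird A S quick   [A → bird A]
quick quick quick quick bird bird A S quick ⇒ quick quick quick quick bird bird bird A S quick   [A → bird A]
quick quick quick quick bird bird bird A S quick ⇒ quick quick quick quick bird bird bird bird bird S quick   [A → bird bird]
quick quick quick quick bird bird bird bird bird S quick ⇒ quick quick quick quick bird bird bird bird bird quick B S quick   [S → quick B S]
quick quick quick quick bird bird bird bird bird quick B S quick ⇒ quick quick quick quick bird bird bird bird bird quick quick S quick   [B → quick]
quick quick quick quick bird bird bird bird bird quick quick S quick ⇒ quick quick quick quick bird bird bird bird bird quick quick south south quick   [S → south south]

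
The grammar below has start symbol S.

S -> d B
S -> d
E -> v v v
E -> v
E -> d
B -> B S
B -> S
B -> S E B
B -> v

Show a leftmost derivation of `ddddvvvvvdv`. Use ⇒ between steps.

S ⇒ dB   [S -> d B]
dB ⇒ dS   [B -> S]
dS ⇒ ddB   [S -> d B]
ddB ⇒ ddSEB   [B -> S E B]
ddSEB ⇒ dddBEB   [S -> d B]
dddBEB ⇒ dddSEBEB   [B -> S E B]
dddSEBEB ⇒ ddddBEBEB   [S -> d B]
ddddBEBEB ⇒ ddddvEBEB   [B -> v]
ddddvEBEB ⇒ ddddvvvvBEB   [E -> v v v]
ddddvvvvBEB ⇒ ddddvvvvvEB   [B -> v]
ddddvvvvvEB ⇒ ddddvvvvvdB   [E -> d]
ddddvvvvvdB ⇒ ddddvvvvvdv   [B -> v]

S⇒dB⇒dS⇒ddB⇒ddSEB⇒dddBEB⇒dddSEBEB⇒ddddBEBEB⇒ddddvEBEB⇒ddddvvvvBEB⇒ddddvvvvvEB⇒ddddvvvvvdB⇒ddddvvvvvdv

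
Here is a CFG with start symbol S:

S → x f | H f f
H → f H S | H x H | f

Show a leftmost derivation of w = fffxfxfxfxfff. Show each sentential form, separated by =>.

S => Hff => HxHff => fHSxHff => ffHSSxHff => ffHxHSSxHff => fffxHSSxHff => fffxfSSxHff => fffxfxfSxHff => fffxfxfxfxHff => fffxfxfxfxfff

S => Hff   [S → H f f]
Hff => HxHff   [H → H x H]
HxHff => fHSxHff   [H → f H S]
fHSxHff => ffHSSxHff   [H → f H S]
ffHSSxHff => ffHxHSSxHff   [H → H x H]
ffHxHSSxHff => fffxHSSxHff   [H → f]
fffxHSSxHff => fffxfSSxHff   [H → f]
fffxfSSxHff => fffxfxfSxHff   [S → x f]
fffxfxfSxHff => fffxfxfxfxHff   [S → x f]
fffxfxfxfxHff => fffxfxfxfxfff   [H → f]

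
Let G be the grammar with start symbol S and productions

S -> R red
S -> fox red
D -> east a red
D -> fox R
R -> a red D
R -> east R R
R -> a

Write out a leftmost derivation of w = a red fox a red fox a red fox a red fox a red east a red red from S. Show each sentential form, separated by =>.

S => R red   [S -> R red]
R red => a red D red   [R -> a red D]
a red D red => a red fox R red   [D -> fox R]
a red fox R red => a red fox a red D red   [R -> a red D]
a red fox a red D red => a red fox a red fox R red   [D -> fox R]
a red fox a red fox R red => a red fox a red fox a red D red   [R -> a red D]
a red fox a red fox a red D red => a red fox a red fox a red fox R red   [D -> fox R]
a red fox a red fox a red fox R red => a red fox a red fox a red fox a red D red   [R -> a red D]
a red fox a red fox a red fox a red D red => a red fox a red fox a red fox a red fox R red   [D -> fox R]
a red fox a red fox a red fox a red fox R red => a red fox a red fox a red fox a red fox a red D red   [R -> a red D]
a red fox a red fox a red fox a red fox a red D red => a red fox a red fox a red fox a red fox a red east a red red   [D -> east a red]

S => R red => a red D red => a red fox R red => a red fox a red D red => a red fox a red fox R red => a red fox a red fox a red D red => a red fox a red fox a red fox R red => a red fox a red fox a red fox a red D red => a red fox a red fox a red fox a red fox R red => a red fox a red fox a red fox a red fox a red D red => a red fox a red fox a red fox a red fox a red east a red red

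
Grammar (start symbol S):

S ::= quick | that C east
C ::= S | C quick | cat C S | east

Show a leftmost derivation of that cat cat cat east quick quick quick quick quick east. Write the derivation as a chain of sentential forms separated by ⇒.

S ⇒ that C east ⇒ that cat C S east ⇒ that cat C quick S east ⇒ that cat cat C S quick S east ⇒ that cat cat C quick S quick S east ⇒ that cat cat cat C S quick S quick S east ⇒ that cat cat cat east S quick S quick S east ⇒ that cat cat cat east quick quick S quick S east ⇒ that cat cat cat east quick quick quick quick S east ⇒ that cat cat cat east quick quick quick quick quick east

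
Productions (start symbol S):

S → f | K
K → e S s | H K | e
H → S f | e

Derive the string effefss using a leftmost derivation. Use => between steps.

S => K   [S → K]
K => eSs   [K → e S s]
eSs => eKs   [S → K]
eKs => eHKs   [K → H K]
eHKs => eSfKs   [H → S f]
eSfKs => effKs   [S → f]
effKs => effeSss   [K → e S s]
effeSss => effefss   [S → f]

S => K => eSs => eKs => eHKs => eSfKs => effKs => effeSss => effefss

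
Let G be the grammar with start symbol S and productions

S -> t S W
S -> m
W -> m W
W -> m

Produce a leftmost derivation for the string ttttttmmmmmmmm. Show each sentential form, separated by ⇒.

S ⇒ tSW   [S -> t S W]
tSW ⇒ ttSWW   [S -> t S W]
ttSWW ⇒ tttSWWW   [S -> t S W]
tttSWWW ⇒ ttttSWWWW   [S -> t S W]
ttttSWWWW ⇒ tttttSWWWWW   [S -> t S W]
tttttSWWWWW ⇒ ttttttSWWWWWW   [S -> t S W]
ttttttSWWWWWW ⇒ ttttttmWWWWWW   [S -> m]
ttttttmWWWWWW ⇒ ttttttmmWWWWWW   [W -> m W]
ttttttmmWWWWWW ⇒ ttttttmmmWWWWW   [W -> m]
ttttttmmmWWWWW ⇒ ttttttmmmmWWWW   [W -> m]
ttttttmmmmWWWW ⇒ ttttttmmmmmWWW   [W -> m]
ttttttmmmmmWWW ⇒ ttttttmmmmmmWW   [W -> m]
ttttttmmmmmmWW ⇒ ttttttmmmmmmmW   [W -> m]
ttttttmmmmmmmW ⇒ ttttttmmmmmmmm   [W -> m]

S ⇒ tSW ⇒ ttSWW ⇒ tttSWWW ⇒ ttttSWWWW ⇒ tttttSWWWWW ⇒ ttttttSWWWWWW ⇒ ttttttmWWWWWW ⇒ ttttttmmWWWWWW ⇒ ttttttmmmWWWWW ⇒ ttttttmmmmWWWW ⇒ ttttttmmmmmWWW ⇒ ttttttmmmmmmWW ⇒ ttttttmmmmmmmW ⇒ ttttttmmmmmmmm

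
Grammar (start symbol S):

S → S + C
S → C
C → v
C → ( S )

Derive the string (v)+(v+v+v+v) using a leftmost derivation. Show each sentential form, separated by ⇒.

S⇒S+C⇒C+C⇒(S)+C⇒(C)+C⇒(v)+C⇒(v)+(S)⇒(v)+(S+C)⇒(v)+(S+C+C)⇒(v)+(S+C+C+C)⇒(v)+(C+C+C+C)⇒(v)+(v+C+C+C)⇒(v)+(v+v+C+C)⇒(v)+(v+v+v+C)⇒(v)+(v+v+v+v)

S ⇒ S+C   [S → S + C]
S+C ⇒ C+C   [S → C]
C+C ⇒ (S)+C   [C → ( S )]
(S)+C ⇒ (C)+C   [S → C]
(C)+C ⇒ (v)+C   [C → v]
(v)+C ⇒ (v)+(S)   [C → ( S )]
(v)+(S) ⇒ (v)+(S+C)   [S → S + C]
(v)+(S+C) ⇒ (v)+(S+C+C)   [S → S + C]
(v)+(S+C+C) ⇒ (v)+(S+C+C+C)   [S → S + C]
(v)+(S+C+C+C) ⇒ (v)+(C+C+C+C)   [S → C]
(v)+(C+C+C+C) ⇒ (v)+(v+C+C+C)   [C → v]
(v)+(v+C+C+C) ⇒ (v)+(v+v+C+C)   [C → v]
(v)+(v+v+C+C) ⇒ (v)+(v+v+v+C)   [C → v]
(v)+(v+v+v+C) ⇒ (v)+(v+v+v+v)   [C → v]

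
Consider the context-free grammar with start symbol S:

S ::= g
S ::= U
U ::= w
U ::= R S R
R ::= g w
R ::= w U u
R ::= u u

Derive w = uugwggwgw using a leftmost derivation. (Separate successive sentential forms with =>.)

S => U   [S ::= U]
U => RSR   [U ::= R S R]
RSR => uuSR   [R ::= u u]
uuSR => uuUR   [S ::= U]
uuUR => uuRSRR   [U ::= R S R]
uuRSRR => uugwSRR   [R ::= g w]
uugwSRR => uugwgRR   [S ::= g]
uugwgRR => uugwggwR   [R ::= g w]
uugwggwR => uugwggwgw   [R ::= g w]

S=>U=>RSR=>uuSR=>uuUR=>uuRSRR=>uugwSRR=>uugwgRR=>uugwggwR=>uugwggwgw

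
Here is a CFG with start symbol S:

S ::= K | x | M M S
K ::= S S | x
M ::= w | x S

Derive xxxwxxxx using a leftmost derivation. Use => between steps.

S => MMS   [S ::= M M S]
MMS => xSMS   [M ::= x S]
xSMS => xxMS   [S ::= x]
xxMS => xxxSS   [M ::= x S]
xxxSS => xxxMMSS   [S ::= M M S]
xxxMMSS => xxxwMSS   [M ::= w]
xxxwMSS => xxxwxSSS   [M ::= x S]
xxxwxSSS => xxxwxxSS   [S ::= x]
xxxwxxSS => xxxwxxxS   [S ::= x]
xxxwxxxS => xxxwxxxx   [S ::= x]

S=>MMS=>xSMS=>xxMS=>xxxSS=>xxxMMSS=>xxxwMSS=>xxxwxSSS=>xxxwxxSS=>xxxwxxxS=>xxxwxxxx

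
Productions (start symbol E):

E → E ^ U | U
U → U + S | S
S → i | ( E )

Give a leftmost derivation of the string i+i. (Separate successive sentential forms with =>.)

E => U   [E → U]
U => U+S   [U → U + S]
U+S => S+S   [U → S]
S+S => i+S   [S → i]
i+S => i+i   [S → i]

E => U => U+S => S+S => i+S => i+i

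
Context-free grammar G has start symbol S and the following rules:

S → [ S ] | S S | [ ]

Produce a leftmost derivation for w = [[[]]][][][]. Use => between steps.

S => SS => [S]S => [[S]]S => [[[]]]S => [[[]]]SS => [[[]]][]S => [[[]]][]SS => [[[]]][][]S => [[[]]][][][]

S => SS   [S → S S]
SS => [S]S   [S → [ S ]]
[S]S => [[S]]S   [S → [ S ]]
[[S]]S => [[[]]]S   [S → [ ]]
[[[]]]S => [[[]]]SS   [S → S S]
[[[]]]SS => [[[]]][]S   [S → [ ]]
[[[]]][]S => [[[]]][]SS   [S → S S]
[[[]]][]SS => [[[]]][][]S   [S → [ ]]
[[[]]][][]S => [[[]]][][][]   [S → [ ]]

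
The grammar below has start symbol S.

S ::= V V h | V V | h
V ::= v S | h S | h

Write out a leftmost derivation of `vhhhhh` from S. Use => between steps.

S => VV => vSV => vVVV => vhSVV => vhVVVV => vhhVVV => vhhhVV => vhhhhV => vhhhhh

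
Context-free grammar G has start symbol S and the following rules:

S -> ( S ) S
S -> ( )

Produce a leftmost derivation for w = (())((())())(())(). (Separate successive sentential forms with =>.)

S => (S)S => (())S => (())(S)S => (())((S)S)S => (())((())S)S => (())((())())S => (())((())())(S)S => (())((())())(())S => (())((())())(())()

S => (S)S   [S -> ( S ) S]
(S)S => (())S   [S -> ( )]
(())S => (())(S)S   [S -> ( S ) S]
(())(S)S => (())((S)S)S   [S -> ( S ) S]
(())((S)S)S => (())((())S)S   [S -> ( )]
(())((())S)S => (())((())())S   [S -> ( )]
(())((())())S => (())((())())(S)S   [S -> ( S ) S]
(())((())())(S)S => (())((())())(())S   [S -> ( )]
(())((())())(())S => (())((())())(())()   [S -> ( )]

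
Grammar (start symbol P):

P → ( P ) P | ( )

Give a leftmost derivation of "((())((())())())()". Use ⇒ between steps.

P ⇒ (P)P   [P → ( P ) P]
(P)P ⇒ ((P)P)P   [P → ( P ) P]
((P)P)P ⇒ ((())P)P   [P → ( )]
((())P)P ⇒ ((())(P)P)P   [P → ( P ) P]
((())(P)P)P ⇒ ((())((P)P)P)P   [P → ( P ) P]
((())((P)P)P)P ⇒ ((())((())P)P)P   [P → ( )]
((())((())P)P)P ⇒ ((())((())())P)P   [P → ( )]
((())((())())P)P ⇒ ((())((())())())P   [P → ( )]
((())((())())())P ⇒ ((())((())())())()   [P → ( )]

P ⇒ (P)P ⇒ ((P)P)P ⇒ ((())P)P ⇒ ((())(P)P)P ⇒ ((())((P)P)P)P ⇒ ((())((())P)P)P ⇒ ((())((())())P)P ⇒ ((())((())())())P ⇒ ((())((())())())()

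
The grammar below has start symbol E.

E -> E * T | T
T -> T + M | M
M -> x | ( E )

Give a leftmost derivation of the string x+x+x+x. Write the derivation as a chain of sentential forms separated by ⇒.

E⇒T⇒T+M⇒T+M+M⇒T+M+M+M⇒M+M+M+M⇒x+M+M+M⇒x+x+M+M⇒x+x+x+M⇒x+x+x+x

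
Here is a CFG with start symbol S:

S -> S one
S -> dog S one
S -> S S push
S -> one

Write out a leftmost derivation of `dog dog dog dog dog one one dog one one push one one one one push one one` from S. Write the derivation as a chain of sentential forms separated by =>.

S => dog S one   [S -> dog S one]
dog S one => dog dog S one one   [S -> dog S one]
dog dog S one one => dog dog S S push one one   [S -> S S push]
dog dog S S push one one => dog dog S one S push one one   [S -> S one]
dog dog S one S push one one => dog dog dog S one one S push one one   [S -> dog S one]
dog dog dog S one one S push one one => dog dog dog dog S one one one S push one one   [S -> dog S one]
dog dog dog dog S one one one S push one one => dog dog dog dog S S push one one one S push one one   [S -> S S push]
dog dog dog dog S S push one one one S push one one => dog dog dog dog dog S one S push one one one S push one one   [S -> dog S one]
dog dog dog dog dog S one S push one one one S push one one => dog dog dog dog dog one one S push one one one S push one one   [S -> one]
dog dog dog dog dog one one S push one one one S push one one => dog dog dog dog dog one one dog S one push one one one S push one one   [S -> dog S one]
dog dog dog dog dog one one dog S one push one one one S push one one => dog dog dog dog dog one one dog one one push one one one S push one one   [S -> one]
dog dog dog dog dog one one dog one one push one one one S push one one => dog dog dog dog dog one one dog one one push one one one one push one one   [S -> one]

S => dog S one => dog dog S one one => dog dog S S push one one => dog dog S one S push one one => dog dog dog S one one S push one one => dog dog dog dog S one one one S push one one => dog dog dog dog S S push one one one S push one one => dog dog dog dog dog S one S push one one one S push one one => dog dog dog dog dog one one S push one one one S push one one => dog dog dog dog dog one one dog S one push one one one S push one one => dog dog dog dog dog one one dog one one push one one one S push one one => dog dog dog dog dog one one dog one one push one one one one push one one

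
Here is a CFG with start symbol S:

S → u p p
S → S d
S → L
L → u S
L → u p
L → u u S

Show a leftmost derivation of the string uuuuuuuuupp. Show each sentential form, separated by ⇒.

S ⇒ L ⇒ uuS ⇒ uuL ⇒ uuuuS ⇒ uuuuL ⇒ uuuuuuS ⇒ uuuuuuL ⇒ uuuuuuuuS ⇒ uuuuuuuuupp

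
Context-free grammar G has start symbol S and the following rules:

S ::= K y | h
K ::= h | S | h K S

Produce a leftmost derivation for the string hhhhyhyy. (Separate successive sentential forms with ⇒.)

S⇒Ky⇒hKSy⇒hSSy⇒hKySy⇒hhKSySy⇒hhhSySy⇒hhhhySy⇒hhhhyKyy⇒hhhhySyy⇒hhhhyhyy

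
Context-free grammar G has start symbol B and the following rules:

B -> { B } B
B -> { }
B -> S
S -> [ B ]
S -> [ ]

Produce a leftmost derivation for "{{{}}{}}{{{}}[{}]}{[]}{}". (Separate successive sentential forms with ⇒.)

B ⇒ {B}B ⇒ {{B}B}B ⇒ {{{}}B}B ⇒ {{{}}{}}B ⇒ {{{}}{}}{B}B ⇒ {{{}}{}}{{B}B}B ⇒ {{{}}{}}{{{}}B}B ⇒ {{{}}{}}{{{}}S}B ⇒ {{{}}{}}{{{}}[B]}B ⇒ {{{}}{}}{{{}}[{}]}B ⇒ {{{}}{}}{{{}}[{}]}{B}B ⇒ {{{}}{}}{{{}}[{}]}{S}B ⇒ {{{}}{}}{{{}}[{}]}{[]}B ⇒ {{{}}{}}{{{}}[{}]}{[]}{}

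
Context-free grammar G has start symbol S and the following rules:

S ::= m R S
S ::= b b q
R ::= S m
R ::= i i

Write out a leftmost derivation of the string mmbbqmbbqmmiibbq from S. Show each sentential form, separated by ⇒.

S ⇒ mRS ⇒ mSmS ⇒ mmRSmS ⇒ mmSmSmS ⇒ mmbbqmSmS ⇒ mmbbqmbbqmS ⇒ mmbbqmbbqmmRS ⇒ mmbbqmbbqmmiiS ⇒ mmbbqmbbqmmiibbq

S ⇒ mRS   [S ::= m R S]
mRS ⇒ mSmS   [R ::= S m]
mSmS ⇒ mmRSmS   [S ::= m R S]
mmRSmS ⇒ mmSmSmS   [R ::= S m]
mmSmSmS ⇒ mmbbqmSmS   [S ::= b b q]
mmbbqmSmS ⇒ mmbbqmbbqmS   [S ::= b b q]
mmbbqmbbqmS ⇒ mmbbqmbbqmmRS   [S ::= m R S]
mmbbqmbbqmmRS ⇒ mmbbqmbbqmmiiS   [R ::= i i]
mmbbqmbbqmmiiS ⇒ mmbbqmbbqmmiibbq   [S ::= b b q]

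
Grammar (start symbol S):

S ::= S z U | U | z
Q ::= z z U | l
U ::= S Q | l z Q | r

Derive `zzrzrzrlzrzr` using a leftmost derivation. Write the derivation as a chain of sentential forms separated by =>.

S => SzU   [S ::= S z U]
SzU => SzUzU   [S ::= S z U]
SzUzU => UzUzU   [S ::= U]
UzUzU => SQzUzU   [U ::= S Q]
SQzUzU => SzUQzUzU   [S ::= S z U]
SzUQzUzU => SzUzUQzUzU   [S ::= S z U]
SzUzUQzUzU => SzUzUzUQzUzU   [S ::= S z U]
SzUzUzUQzUzU => zzUzUzUQzUzU   [S ::= z]
zzUzUzUQzUzU => zzrzUzUQzUzU   [U ::= r]
zzrzUzUQzUzU => zzrzrzUQzUzU   [U ::= r]
zzrzrzUQzUzU => zzrzrzrQzUzU   [U ::= r]
zzrzrzrQzUzU => zzrzrzrlzUzU   [Q ::= l]
zzrzrzrlzUzU => zzrzrzrlzrzU   [U ::= r]
zzrzrzrlzrzU => zzrzrzrlzrzr   [U ::= r]

S=>SzU=>SzUzU=>UzUzU=>SQzUzU=>SzUQzUzU=>SzUzUQzUzU=>SzUzUzUQzUzU=>zzUzUzUQzUzU=>zzrzUzUQzUzU=>zzrzrzUQzUzU=>zzrzrzrQzUzU=>zzrzrzrlzUzU=>zzrzrzrlzrzU=>zzrzrzrlzrzr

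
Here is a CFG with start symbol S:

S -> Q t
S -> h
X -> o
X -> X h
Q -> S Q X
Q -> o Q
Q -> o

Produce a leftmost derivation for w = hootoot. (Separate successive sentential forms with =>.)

S => Qt   [S -> Q t]
Qt => SQXt   [Q -> S Q X]
SQXt => QtQXt   [S -> Q t]
QtQXt => SQXtQXt   [Q -> S Q X]
SQXtQXt => hQXtQXt   [S -> h]
hQXtQXt => hoXtQXt   [Q -> o]
hoXtQXt => hootQXt   [X -> o]
hootQXt => hootoXt   [Q -> o]
hootoXt => hootoot   [X -> o]

S => Qt => SQXt => QtQXt => SQXtQXt => hQXtQXt => hoXtQXt => hootQXt => hootoXt => hootoot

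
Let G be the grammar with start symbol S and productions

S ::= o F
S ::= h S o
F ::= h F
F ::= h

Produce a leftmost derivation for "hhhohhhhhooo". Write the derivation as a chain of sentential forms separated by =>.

S => hSo   [S ::= h S o]
hSo => hhSoo   [S ::= h S o]
hhSoo => hhhSooo   [S ::= h S o]
hhhSooo => hhhoFooo   [S ::= o F]
hhhoFooo => hhhohFooo   [F ::= h F]
hhhohFooo => hhhohhFooo   [F ::= h F]
hhhohhFooo => hhhohhhFooo   [F ::= h F]
hhhohhhFooo => hhhohhhhFooo   [F ::= h F]
hhhohhhhFooo => hhhohhhhhooo   [F ::= h]

S=>hSo=>hhSoo=>hhhSooo=>hhhoFooo=>hhhohFooo=>hhhohhFooo=>hhhohhhFooo=>hhhohhhhFooo=>hhhohhhhhooo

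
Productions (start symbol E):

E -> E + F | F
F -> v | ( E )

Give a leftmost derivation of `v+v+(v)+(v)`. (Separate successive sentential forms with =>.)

E=>E+F=>E+F+F=>E+F+F+F=>F+F+F+F=>v+F+F+F=>v+v+F+F=>v+v+(E)+F=>v+v+(F)+F=>v+v+(v)+F=>v+v+(v)+(E)=>v+v+(v)+(F)=>v+v+(v)+(v)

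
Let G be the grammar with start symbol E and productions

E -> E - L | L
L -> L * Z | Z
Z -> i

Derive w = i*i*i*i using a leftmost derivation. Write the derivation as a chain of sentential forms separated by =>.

E => L   [E -> L]
L => L*Z   [L -> L * Z]
L*Z => L*Z*Z   [L -> L * Z]
L*Z*Z => L*Z*Z*Z   [L -> L * Z]
L*Z*Z*Z => Z*Z*Z*Z   [L -> Z]
Z*Z*Z*Z => i*Z*Z*Z   [Z -> i]
i*Z*Z*Z => i*i*Z*Z   [Z -> i]
i*i*Z*Z => i*i*i*Z   [Z -> i]
i*i*i*Z => i*i*i*i   [Z -> i]

E=>L=>L*Z=>L*Z*Z=>L*Z*Z*Z=>Z*Z*Z*Z=>i*Z*Z*Z=>i*i*Z*Z=>i*i*i*Z=>i*i*i*i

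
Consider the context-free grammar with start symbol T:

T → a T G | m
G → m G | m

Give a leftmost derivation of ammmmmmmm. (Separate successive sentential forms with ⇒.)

T ⇒ aTG ⇒ amG ⇒ ammG ⇒ ammmG ⇒ ammmmG ⇒ ammmmmG ⇒ ammmmmmG ⇒ ammmmmmmG ⇒ ammmmmmmm

T ⇒ aTG   [T → a T G]
aTG ⇒ amG   [T → m]
amG ⇒ ammG   [G → m G]
ammG ⇒ ammmG   [G → m G]
ammmG ⇒ ammmmG   [G → m G]
ammmmG ⇒ ammmmmG   [G → m G]
ammmmmG ⇒ ammmmmmG   [G → m G]
ammmmmmG ⇒ ammmmmmmG   [G → m G]
ammmmmmmG ⇒ ammmmmmmm   [G → m]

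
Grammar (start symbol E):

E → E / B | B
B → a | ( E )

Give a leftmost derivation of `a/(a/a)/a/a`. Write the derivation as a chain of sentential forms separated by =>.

E => E/B => E/B/B => E/B/B/B => B/B/B/B => a/B/B/B => a/(E)/B/B => a/(E/B)/B/B => a/(B/B)/B/B => a/(a/B)/B/B => a/(a/a)/B/B => a/(a/a)/a/B => a/(a/a)/a/a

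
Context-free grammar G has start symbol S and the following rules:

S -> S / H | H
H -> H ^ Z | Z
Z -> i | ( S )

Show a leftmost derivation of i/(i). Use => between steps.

S=>S/H=>H/H=>Z/H=>i/H=>i/Z=>i/(S)=>i/(H)=>i/(Z)=>i/(i)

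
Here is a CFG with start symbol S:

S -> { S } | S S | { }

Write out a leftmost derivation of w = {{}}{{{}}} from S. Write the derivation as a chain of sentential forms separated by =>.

S => SS => {S}S => {{}}S => {{}}{S} => {{}}{{S}} => {{}}{{{}}}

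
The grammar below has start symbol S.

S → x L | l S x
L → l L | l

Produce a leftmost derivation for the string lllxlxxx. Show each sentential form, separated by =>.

S => lSx   [S → l S x]
lSx => llSxx   [S → l S x]
llSxx => lllSxxx   [S → l S x]
lllSxxx => lllxLxxx   [S → x L]
lllxLxxx => lllxlxxx   [L → l]

S => lSx => llSxx => lllSxxx => lllxLxxx => lllxlxxx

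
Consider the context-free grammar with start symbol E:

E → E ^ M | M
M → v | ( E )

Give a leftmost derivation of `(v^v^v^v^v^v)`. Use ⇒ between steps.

E⇒M⇒(E)⇒(E^M)⇒(E^M^M)⇒(E^M^M^M)⇒(E^M^M^M^M)⇒(E^M^M^M^M^M)⇒(M^M^M^M^M^M)⇒(v^M^M^M^M^M)⇒(v^v^M^M^M^M)⇒(v^v^v^M^M^M)⇒(v^v^v^v^M^M)⇒(v^v^v^v^v^M)⇒(v^v^v^v^v^v)

E ⇒ M   [E → M]
M ⇒ (E)   [M → ( E )]
(E) ⇒ (E^M)   [E → E ^ M]
(E^M) ⇒ (E^M^M)   [E → E ^ M]
(E^M^M) ⇒ (E^M^M^M)   [E → E ^ M]
(E^M^M^M) ⇒ (E^M^M^M^M)   [E → E ^ M]
(E^M^M^M^M) ⇒ (E^M^M^M^M^M)   [E → E ^ M]
(E^M^M^M^M^M) ⇒ (M^M^M^M^M^M)   [E → M]
(M^M^M^M^M^M) ⇒ (v^M^M^M^M^M)   [M → v]
(v^M^M^M^M^M) ⇒ (v^v^M^M^M^M)   [M → v]
(v^v^M^M^M^M) ⇒ (v^v^v^M^M^M)   [M → v]
(v^v^v^M^M^M) ⇒ (v^v^v^v^M^M)   [M → v]
(v^v^v^v^M^M) ⇒ (v^v^v^v^v^M)   [M → v]
(v^v^v^v^v^M) ⇒ (v^v^v^v^v^v)   [M → v]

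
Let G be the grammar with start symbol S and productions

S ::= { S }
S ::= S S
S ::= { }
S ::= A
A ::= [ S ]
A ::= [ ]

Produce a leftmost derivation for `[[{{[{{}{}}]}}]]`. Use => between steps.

S => A => [S] => [A] => [[S]] => [[{S}]] => [[{{S}}]] => [[{{A}}]] => [[{{[S]}}]] => [[{{[{S}]}}]] => [[{{[{SS}]}}]] => [[{{[{{}S}]}}]] => [[{{[{{}{}}]}}]]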